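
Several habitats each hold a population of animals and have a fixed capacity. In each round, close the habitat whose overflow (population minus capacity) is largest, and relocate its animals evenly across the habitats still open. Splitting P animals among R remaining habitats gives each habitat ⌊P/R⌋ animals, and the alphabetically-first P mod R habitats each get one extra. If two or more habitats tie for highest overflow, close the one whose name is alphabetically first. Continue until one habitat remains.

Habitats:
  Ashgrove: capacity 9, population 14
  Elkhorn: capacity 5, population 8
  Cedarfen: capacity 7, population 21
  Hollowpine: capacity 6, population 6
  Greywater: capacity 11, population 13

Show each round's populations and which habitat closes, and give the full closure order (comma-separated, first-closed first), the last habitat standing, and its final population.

Round 1: Ashgrove=14 Cedarfen=21 Elkhorn=8 Greywater=13 Hollowpine=6 → close Cedarfen (overflow 14)
  21÷4 = 5 each, +1 to first 1
Round 2: Ashgrove=20 Elkhorn=13 Greywater=18 Hollowpine=11 → close Ashgrove (overflow 11)
  20÷3 = 6 each, +1 to first 2
Round 3: Elkhorn=20 Greywater=25 Hollowpine=17 → close Elkhorn (overflow 15)
  20÷2 = 10 each, +1 to first 0
Round 4: Greywater=35 Hollowpine=27 → close Greywater (overflow 24)
  35÷1 = 35 each, +1 to first 0

Closure order: Cedarfen, Ashgrove, Elkhorn, Greywater
Last habitat: Hollowpine with 62 animals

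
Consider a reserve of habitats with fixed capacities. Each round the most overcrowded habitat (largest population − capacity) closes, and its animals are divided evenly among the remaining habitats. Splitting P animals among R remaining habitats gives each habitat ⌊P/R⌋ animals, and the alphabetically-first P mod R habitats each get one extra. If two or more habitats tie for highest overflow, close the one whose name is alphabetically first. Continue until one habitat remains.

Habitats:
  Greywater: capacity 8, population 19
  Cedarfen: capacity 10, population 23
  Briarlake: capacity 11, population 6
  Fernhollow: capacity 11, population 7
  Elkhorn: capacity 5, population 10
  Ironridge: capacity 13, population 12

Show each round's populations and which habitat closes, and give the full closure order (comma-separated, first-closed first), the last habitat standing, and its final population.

Closure order: Cedarfen, Greywater, Elkhorn, Ironridge, Fernhollow
Last habitat: Briarlake with 77 animals

Round 1: Briarlake=6 Cedarfen=23 Elkhorn=10 Fernhollow=7 Greywater=19 Ironridge=12 → close Cedarfen (overflow 13)
  23÷5 = 4 each, +1 to first 3
Round 2: Briarlake=11 Elkhorn=15 Fernhollow=12 Greywater=23 Ironridge=16 → close Greywater (overflow 15)
  23÷4 = 5 each, +1 to first 3
Round 3: Briarlake=17 Elkhorn=21 Fernhollow=18 Ironridge=21 → close Elkhorn (overflow 16)
  21÷3 = 7 each, +1 to first 0
Round 4: Briarlake=24 Fernhollow=25 Ironridge=28 → close Ironridge (overflow 15)
  28÷2 = 14 each, +1 to first 0
Round 5: Briarlake=38 Fernhollow=39 → close Fernhollow (overflow 28)
  39÷1 = 39 each, +1 to first 0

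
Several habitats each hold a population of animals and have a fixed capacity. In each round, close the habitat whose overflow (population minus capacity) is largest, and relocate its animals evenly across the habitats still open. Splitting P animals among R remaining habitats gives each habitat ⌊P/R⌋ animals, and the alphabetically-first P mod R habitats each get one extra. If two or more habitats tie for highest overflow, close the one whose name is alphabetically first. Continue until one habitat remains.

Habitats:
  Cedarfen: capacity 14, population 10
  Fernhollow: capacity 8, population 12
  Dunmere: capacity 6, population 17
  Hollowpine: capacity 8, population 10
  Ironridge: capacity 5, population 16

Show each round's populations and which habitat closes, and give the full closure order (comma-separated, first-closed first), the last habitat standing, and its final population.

Closure order: Dunmere, Ironridge, Fernhollow, Hollowpine
Last habitat: Cedarfen with 65 animals

Round 1: Cedarfen=10 Dunmere=17 Fernhollow=12 Hollowpine=10 Ironridge=16 → close Dunmere (overflow 11)
  17÷4 = 4 each, +1 to first 1
Round 2: Cedarfen=15 Fernhollow=16 Hollowpine=14 Ironridge=20 → close Ironridge (overflow 15)
  20÷3 = 6 each, +1 to first 2
Round 3: Cedarfen=22 Fernhollow=23 Hollowpine=20 → close Fernhollow (overflow 15)
  23÷2 = 11 each, +1 to first 1
Round 4: Cedarfen=34 Hollowpine=31 → close Hollowpine (overflow 23)
  31÷1 = 31 each, +1 to first 0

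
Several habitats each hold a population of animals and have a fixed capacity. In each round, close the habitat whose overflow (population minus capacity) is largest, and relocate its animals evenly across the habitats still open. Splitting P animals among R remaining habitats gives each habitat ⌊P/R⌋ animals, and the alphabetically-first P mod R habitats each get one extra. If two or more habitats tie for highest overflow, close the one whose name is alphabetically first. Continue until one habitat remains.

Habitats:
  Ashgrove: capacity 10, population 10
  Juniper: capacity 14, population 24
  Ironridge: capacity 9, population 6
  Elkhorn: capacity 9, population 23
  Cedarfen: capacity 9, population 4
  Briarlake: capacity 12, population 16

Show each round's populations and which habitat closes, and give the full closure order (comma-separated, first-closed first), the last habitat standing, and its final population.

Closure order: Elkhorn, Juniper, Briarlake, Ashgrove, Ironridge
Last habitat: Cedarfen with 83 animals

Round 1: Ashgrove=10 Briarlake=16 Cedarfen=4 Elkhorn=23 Ironridge=6 Juniper=24 → close Elkhorn (overflow 14)
  23÷5 = 4 each, +1 to first 3
Round 2: Ashgrove=15 Briarlake=21 Cedarfen=9 Ironridge=10 Juniper=28 → close Juniper (overflow 14)
  28÷4 = 7 each, +1 to first 0
Round 3: Ashgrove=22 Briarlake=28 Cedarfen=16 Ironridge=17 → close Briarlake (overflow 16)
  28÷3 = 9 each, +1 to first 1
Round 4: Ashgrove=32 Cedarfen=25 Ironridge=26 → close Ashgrove (overflow 22)
  32÷2 = 16 each, +1 to first 0
Round 5: Cedarfen=41 Ironridge=42 → close Ironridge (overflow 33)
  42÷1 = 42 each, +1 to first 0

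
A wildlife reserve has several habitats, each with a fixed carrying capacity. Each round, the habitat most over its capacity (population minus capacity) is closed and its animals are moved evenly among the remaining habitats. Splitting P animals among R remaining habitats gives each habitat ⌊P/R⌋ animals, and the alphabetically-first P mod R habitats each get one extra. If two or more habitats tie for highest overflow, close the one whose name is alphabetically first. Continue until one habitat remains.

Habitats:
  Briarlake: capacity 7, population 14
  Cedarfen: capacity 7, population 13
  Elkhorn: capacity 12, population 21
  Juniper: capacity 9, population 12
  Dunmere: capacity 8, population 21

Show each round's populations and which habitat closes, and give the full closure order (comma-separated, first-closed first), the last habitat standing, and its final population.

Closure order: Dunmere, Elkhorn, Briarlake, Cedarfen
Last habitat: Juniper with 81 animals

Round 1: Briarlake=14 Cedarfen=13 Dunmere=21 Elkhorn=21 Juniper=12 → close Dunmere (overflow 13)
  21÷4 = 5 each, +1 to first 1
Round 2: Briarlake=20 Cedarfen=18 Elkhorn=26 Juniper=17 → close Elkhorn (overflow 14)
  26÷3 = 8 each, +1 to first 2
Round 3: Briarlake=29 Cedarfen=27 Juniper=25 → close Briarlake (overflow 22)
  29÷2 = 14 each, +1 to first 1
Round 4: Cedarfen=42 Juniper=39 → close Cedarfen (overflow 35)
  42÷1 = 42 each, +1 to first 0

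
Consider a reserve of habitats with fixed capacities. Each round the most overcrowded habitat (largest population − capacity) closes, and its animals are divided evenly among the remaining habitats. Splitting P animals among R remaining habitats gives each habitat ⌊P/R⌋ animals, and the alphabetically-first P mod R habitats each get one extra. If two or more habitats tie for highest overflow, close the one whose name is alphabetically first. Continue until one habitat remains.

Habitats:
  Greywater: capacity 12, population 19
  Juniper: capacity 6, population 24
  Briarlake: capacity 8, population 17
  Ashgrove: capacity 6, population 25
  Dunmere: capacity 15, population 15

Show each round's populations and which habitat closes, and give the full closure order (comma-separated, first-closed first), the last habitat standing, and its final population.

Closure order: Ashgrove, Juniper, Briarlake, Greywater
Last habitat: Dunmere with 100 animals

Round 1: Ashgrove=25 Briarlake=17 Dunmere=15 Greywater=19 Juniper=24 → close Ashgrove (overflow 19)
  25÷4 = 6 each, +1 to first 1
Round 2: Briarlake=24 Dunmere=21 Greywater=25 Juniper=30 → close Juniper (overflow 24)
  30÷3 = 10 each, +1 to first 0
Round 3: Briarlake=34 Dunmere=31 Greywater=35 → close Briarlake (overflow 26)
  34÷2 = 17 each, +1 to first 0
Round 4: Dunmere=48 Greywater=52 → close Greywater (overflow 40)
  52÷1 = 52 each, +1 to first 0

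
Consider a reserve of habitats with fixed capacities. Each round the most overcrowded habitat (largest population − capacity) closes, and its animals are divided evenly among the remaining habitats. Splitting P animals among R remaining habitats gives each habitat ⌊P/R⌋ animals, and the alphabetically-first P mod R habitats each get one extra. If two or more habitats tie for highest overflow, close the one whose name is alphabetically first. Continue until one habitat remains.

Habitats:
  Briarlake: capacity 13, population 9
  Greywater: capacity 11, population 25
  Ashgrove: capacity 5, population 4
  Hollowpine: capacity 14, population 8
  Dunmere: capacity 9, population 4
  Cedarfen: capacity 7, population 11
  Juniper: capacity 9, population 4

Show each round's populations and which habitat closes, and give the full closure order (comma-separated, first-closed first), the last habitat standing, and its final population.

Round 1: Ashgrove=4 Briarlake=9 Cedarfen=11 Dunmere=4 Greywater=25 Hollowpine=8 Juniper=4 → close Greywater (overflow 14)
  25÷6 = 4 each, +1 to first 1
Round 2: Ashgrove=9 Briarlake=13 Cedarfen=15 Dunmere=8 Hollowpine=12 Juniper=8 → close Cedarfen (overflow 8)
  15÷5 = 3 each, +1 to first 0
Round 3: Ashgrove=12 Briarlake=16 Dunmere=11 Hollowpine=15 Juniper=11 → close Ashgrove (overflow 7)
  12÷4 = 3 each, +1 to first 0
Round 4: Briarlake=19 Dunmere=14 Hollowpine=18 Juniper=14 → close Briarlake (overflow 6)
  19÷3 = 6 each, +1 to first 1
Round 5: Dunmere=21 Hollowpine=24 Juniper=20 → close Dunmere (overflow 12)
  21÷2 = 10 each, +1 to first 1
Round 6: Hollowpine=35 Juniper=30 → close Hollowpine (overflow 21)
  35÷1 = 35 each, +1 to first 0

Closure order: Greywater, Cedarfen, Ashgrove, Briarlake, Dunmere, Hollowpine
Last habitat: Juniper with 65 animals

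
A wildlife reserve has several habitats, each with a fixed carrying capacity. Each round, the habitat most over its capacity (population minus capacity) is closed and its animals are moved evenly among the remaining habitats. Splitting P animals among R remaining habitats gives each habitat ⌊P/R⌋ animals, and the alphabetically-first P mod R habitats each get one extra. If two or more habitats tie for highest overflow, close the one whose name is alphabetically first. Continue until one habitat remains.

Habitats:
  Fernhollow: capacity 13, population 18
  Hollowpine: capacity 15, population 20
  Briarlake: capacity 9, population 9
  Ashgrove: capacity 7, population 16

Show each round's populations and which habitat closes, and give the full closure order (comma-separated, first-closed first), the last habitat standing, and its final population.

Closure order: Ashgrove, Fernhollow, Hollowpine
Last habitat: Briarlake with 63 animals

Round 1: Ashgrove=16 Briarlake=9 Fernhollow=18 Hollowpine=20 → close Ashgrove (overflow 9)
  16÷3 = 5 each, +1 to first 1
Round 2: Briarlake=15 Fernhollow=23 Hollowpine=25 → close Fernhollow (overflow 10)
  23÷2 = 11 each, +1 to first 1
Round 3: Briarlake=27 Hollowpine=36 → close Hollowpine (overflow 21)
  36÷1 = 36 each, +1 to first 0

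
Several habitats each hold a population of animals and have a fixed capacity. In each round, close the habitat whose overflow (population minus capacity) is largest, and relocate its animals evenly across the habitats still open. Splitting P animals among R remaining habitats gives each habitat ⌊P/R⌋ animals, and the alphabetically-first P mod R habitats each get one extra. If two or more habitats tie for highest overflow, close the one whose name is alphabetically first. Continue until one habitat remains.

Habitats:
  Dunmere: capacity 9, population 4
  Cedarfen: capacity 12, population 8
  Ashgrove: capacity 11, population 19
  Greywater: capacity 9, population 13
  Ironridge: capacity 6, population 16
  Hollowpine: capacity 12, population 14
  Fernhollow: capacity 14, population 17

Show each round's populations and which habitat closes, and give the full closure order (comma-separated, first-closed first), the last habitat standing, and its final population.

Closure order: Ironridge, Ashgrove, Fernhollow, Greywater, Hollowpine, Cedarfen
Last habitat: Dunmere with 91 animals

Round 1: Ashgrove=19 Cedarfen=8 Dunmere=4 Fernhollow=17 Greywater=13 Hollowpine=14 Ironridge=16 → close Ironridge (overflow 10)
  16÷6 = 2 each, +1 to first 4
Round 2: Ashgrove=22 Cedarfen=11 Dunmere=7 Fernhollow=20 Greywater=15 Hollowpine=16 → close Ashgrove (overflow 11)
  22÷5 = 4 each, +1 to first 2
Round 3: Cedarfen=16 Dunmere=12 Fernhollow=24 Greywater=19 Hollowpine=20 → close Fernhollow (overflow 10)
  24÷4 = 6 each, +1 to first 0
Round 4: Cedarfen=22 Dunmere=18 Greywater=25 Hollowpine=26 → close Greywater (overflow 16)
  25÷3 = 8 each, +1 to first 1
Round 5: Cedarfen=31 Dunmere=26 Hollowpine=34 → close Hollowpine (overflow 22)
  34÷2 = 17 each, +1 to first 0
Round 6: Cedarfen=48 Dunmere=43 → close Cedarfen (overflow 36)
  48÷1 = 48 each, +1 to first 0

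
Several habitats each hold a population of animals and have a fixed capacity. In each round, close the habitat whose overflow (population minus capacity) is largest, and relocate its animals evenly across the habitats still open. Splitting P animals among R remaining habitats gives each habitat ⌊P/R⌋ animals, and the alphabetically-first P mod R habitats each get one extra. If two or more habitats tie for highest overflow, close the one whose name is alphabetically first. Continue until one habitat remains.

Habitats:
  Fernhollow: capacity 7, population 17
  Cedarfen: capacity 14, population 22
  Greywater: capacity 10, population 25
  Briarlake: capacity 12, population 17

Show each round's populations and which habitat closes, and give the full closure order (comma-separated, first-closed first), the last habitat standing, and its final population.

Round 1: Briarlake=17 Cedarfen=22 Fernhollow=17 Greywater=25 → close Greywater (overflow 15)
  25÷3 = 8 each, +1 to first 1
Round 2: Briarlake=26 Cedarfen=30 Fernhollow=25 → close Fernhollow (overflow 18)
  25÷2 = 12 each, +1 to first 1
Round 3: Briarlake=39 Cedarfen=42 → close Cedarfen (overflow 28)
  42÷1 = 42 each, +1 to first 0

Closure order: Greywater, Fernhollow, Cedarfen
Last habitat: Briarlake with 81 animals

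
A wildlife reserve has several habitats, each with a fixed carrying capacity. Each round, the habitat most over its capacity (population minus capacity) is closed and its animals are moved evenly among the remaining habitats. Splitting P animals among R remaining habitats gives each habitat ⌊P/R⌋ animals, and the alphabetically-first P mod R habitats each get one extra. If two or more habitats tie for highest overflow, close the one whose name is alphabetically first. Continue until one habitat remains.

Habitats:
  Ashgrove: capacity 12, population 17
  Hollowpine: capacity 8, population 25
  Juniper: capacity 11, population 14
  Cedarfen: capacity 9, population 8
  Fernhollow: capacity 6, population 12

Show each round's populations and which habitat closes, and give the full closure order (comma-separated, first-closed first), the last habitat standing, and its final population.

Round 1: Ashgrove=17 Cedarfen=8 Fernhollow=12 Hollowpine=25 Juniper=14 → close Hollowpine (overflow 17)
  25÷4 = 6 each, +1 to first 1
Round 2: Ashgrove=24 Cedarfen=14 Fernhollow=18 Juniper=20 → close Ashgrove (overflow 12)
  24÷3 = 8 each, +1 to first 0
Round 3: Cedarfen=22 Fernhollow=26 Juniper=28 → close Fernhollow (overflow 20)
  26÷2 = 13 each, +1 to first 0
Round 4: Cedarfen=35 Juniper=41 → close Juniper (overflow 30)
  41÷1 = 41 each, +1 to first 0

Closure order: Hollowpine, Ashgrove, Fernhollow, Juniper
Last habitat: Cedarfen with 76 animals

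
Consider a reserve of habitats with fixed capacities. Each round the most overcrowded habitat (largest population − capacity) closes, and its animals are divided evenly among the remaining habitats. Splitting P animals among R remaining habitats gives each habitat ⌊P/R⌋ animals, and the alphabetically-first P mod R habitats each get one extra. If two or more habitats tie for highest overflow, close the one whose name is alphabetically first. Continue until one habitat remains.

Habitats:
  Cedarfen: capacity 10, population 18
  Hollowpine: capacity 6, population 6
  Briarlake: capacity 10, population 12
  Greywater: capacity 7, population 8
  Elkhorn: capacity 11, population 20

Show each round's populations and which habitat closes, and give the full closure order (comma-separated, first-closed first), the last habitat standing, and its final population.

Closure order: Elkhorn, Cedarfen, Briarlake, Greywater
Last habitat: Hollowpine with 64 animals

Round 1: Briarlake=12 Cedarfen=18 Elkhorn=20 Greywater=8 Hollowpine=6 → close Elkhorn (overflow 9)
  20÷4 = 5 each, +1 to first 0
Round 2: Briarlake=17 Cedarfen=23 Greywater=13 Hollowpine=11 → close Cedarfen (overflow 13)
  23÷3 = 7 each, +1 to first 2
Round 3: Briarlake=25 Greywater=21 Hollowpine=18 → close Briarlake (overflow 15)
  25÷2 = 12 each, +1 to first 1
Round 4: Greywater=34 Hollowpine=30 → close Greywater (overflow 27)
  34÷1 = 34 each, +1 to first 0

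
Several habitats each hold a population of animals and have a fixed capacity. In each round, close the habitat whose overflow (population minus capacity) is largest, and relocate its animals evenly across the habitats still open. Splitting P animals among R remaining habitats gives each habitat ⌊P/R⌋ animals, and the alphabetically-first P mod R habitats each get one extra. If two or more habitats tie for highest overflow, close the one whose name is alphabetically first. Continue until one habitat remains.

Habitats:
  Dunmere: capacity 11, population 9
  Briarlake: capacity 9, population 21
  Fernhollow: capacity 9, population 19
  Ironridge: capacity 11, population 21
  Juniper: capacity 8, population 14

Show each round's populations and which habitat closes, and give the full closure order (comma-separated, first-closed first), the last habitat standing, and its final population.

Closure order: Briarlake, Fernhollow, Ironridge, Juniper
Last habitat: Dunmere with 84 animals

Round 1: Briarlake=21 Dunmere=9 Fernhollow=19 Ironridge=21 Juniper=14 → close Briarlake (overflow 12)
  21÷4 = 5 each, +1 to first 1
Round 2: Dunmere=15 Fernhollow=24 Ironridge=26 Juniper=19 → close Fernhollow (overflow 15)
  24÷3 = 8 each, +1 to first 0
Round 3: Dunmere=23 Ironridge=34 Juniper=27 → close Ironridge (overflow 23)
  34÷2 = 17 each, +1 to first 0
Round 4: Dunmere=40 Juniper=44 → close Juniper (overflow 36)
  44÷1 = 44 each, +1 to first 0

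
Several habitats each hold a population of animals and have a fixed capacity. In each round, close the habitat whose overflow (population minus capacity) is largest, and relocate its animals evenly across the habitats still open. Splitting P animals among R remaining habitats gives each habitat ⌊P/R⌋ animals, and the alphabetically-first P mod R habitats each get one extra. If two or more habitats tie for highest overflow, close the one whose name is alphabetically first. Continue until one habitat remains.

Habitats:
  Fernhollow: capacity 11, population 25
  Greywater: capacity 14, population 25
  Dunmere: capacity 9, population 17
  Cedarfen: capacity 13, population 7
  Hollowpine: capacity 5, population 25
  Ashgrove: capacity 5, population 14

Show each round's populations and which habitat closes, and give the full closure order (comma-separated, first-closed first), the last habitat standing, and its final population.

Round 1: Ashgrove=14 Cedarfen=7 Dunmere=17 Fernhollow=25 Greywater=25 Hollowpine=25 → close Hollowpine (overflow 20)
  25÷5 = 5 each, +1 to first 0
Round 2: Ashgrove=19 Cedarfen=12 Dunmere=22 Fernhollow=30 Greywater=30 → close Fernhollow (overflow 19)
  30÷4 = 7 each, +1 to first 2
Round 3: Ashgrove=27 Cedarfen=20 Dunmere=29 Greywater=37 → close Greywater (overflow 23)
  37÷3 = 12 each, +1 to first 1
Round 4: Ashgrove=40 Cedarfen=32 Dunmere=41 → close Ashgrove (overflow 35)
  40÷2 = 20 each, +1 to first 0
Round 5: Cedarfen=52 Dunmere=61 → close Dunmere (overflow 52)
  61÷1 = 61 each, +1 to first 0

Closure order: Hollowpine, Fernhollow, Greywater, Ashgrove, Dunmere
Last habitat: Cedarfen with 113 animals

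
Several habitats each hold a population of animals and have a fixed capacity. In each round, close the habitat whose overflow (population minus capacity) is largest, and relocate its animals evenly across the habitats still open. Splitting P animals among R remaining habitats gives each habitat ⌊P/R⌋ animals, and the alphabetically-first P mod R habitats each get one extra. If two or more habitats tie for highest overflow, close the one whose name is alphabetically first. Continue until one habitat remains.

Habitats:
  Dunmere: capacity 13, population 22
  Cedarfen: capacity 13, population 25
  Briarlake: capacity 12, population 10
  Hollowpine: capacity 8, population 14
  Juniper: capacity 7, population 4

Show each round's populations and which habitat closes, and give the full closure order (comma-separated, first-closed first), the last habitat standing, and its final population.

Closure order: Cedarfen, Dunmere, Hollowpine, Briarlake
Last habitat: Juniper with 75 animals

Round 1: Briarlake=10 Cedarfen=25 Dunmere=22 Hollowpine=14 Juniper=4 → close Cedarfen (overflow 12)
  25÷4 = 6 each, +1 to first 1
Round 2: Briarlake=17 Dunmere=28 Hollowpine=20 Juniper=10 → close Dunmere (overflow 15)
  28÷3 = 9 each, +1 to first 1
Round 3: Briarlake=27 Hollowpine=29 Juniper=19 → close Hollowpine (overflow 21)
  29÷2 = 14 each, +1 to first 1
Round 4: Briarlake=42 Juniper=33 → close Briarlake (overflow 30)
  42÷1 = 42 each, +1 to first 0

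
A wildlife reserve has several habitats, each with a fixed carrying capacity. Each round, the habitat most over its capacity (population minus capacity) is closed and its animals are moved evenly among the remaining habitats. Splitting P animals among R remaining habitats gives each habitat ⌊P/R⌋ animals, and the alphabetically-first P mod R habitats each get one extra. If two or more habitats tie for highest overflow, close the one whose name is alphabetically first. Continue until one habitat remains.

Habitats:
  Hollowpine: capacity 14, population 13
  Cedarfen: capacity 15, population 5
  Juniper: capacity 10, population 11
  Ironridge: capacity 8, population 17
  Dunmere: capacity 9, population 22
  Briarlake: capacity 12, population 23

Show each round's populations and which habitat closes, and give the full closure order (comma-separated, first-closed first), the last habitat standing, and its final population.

Closure order: Dunmere, Briarlake, Ironridge, Juniper, Hollowpine
Last habitat: Cedarfen with 91 animals

Round 1: Briarlake=23 Cedarfen=5 Dunmere=22 Hollowpine=13 Ironridge=17 Juniper=11 → close Dunmere (overflow 13)
  22÷5 = 4 each, +1 to first 2
Round 2: Briarlake=28 Cedarfen=10 Hollowpine=17 Ironridge=21 Juniper=15 → close Briarlake (overflow 16)
  28÷4 = 7 each, +1 to first 0
Round 3: Cedarfen=17 Hollowpine=24 Ironridge=28 Juniper=22 → close Ironridge (overflow 20)
  28÷3 = 9 each, +1 to first 1
Round 4: Cedarfen=27 Hollowpine=33 Juniper=31 → close Juniper (overflow 21)
  31÷2 = 15 each, +1 to first 1
Round 5: Cedarfen=43 Hollowpine=48 → close Hollowpine (overflow 34)
  48÷1 = 48 each, +1 to first 0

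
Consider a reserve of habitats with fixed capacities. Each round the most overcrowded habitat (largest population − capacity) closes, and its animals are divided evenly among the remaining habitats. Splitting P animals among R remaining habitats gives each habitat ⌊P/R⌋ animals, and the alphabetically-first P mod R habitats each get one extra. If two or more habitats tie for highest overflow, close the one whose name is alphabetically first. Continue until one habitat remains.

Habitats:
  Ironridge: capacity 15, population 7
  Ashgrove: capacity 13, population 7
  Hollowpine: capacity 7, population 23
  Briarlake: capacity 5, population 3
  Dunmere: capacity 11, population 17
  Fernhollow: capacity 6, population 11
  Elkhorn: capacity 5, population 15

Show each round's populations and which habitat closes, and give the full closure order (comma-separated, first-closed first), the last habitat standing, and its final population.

Closure order: Hollowpine, Elkhorn, Dunmere, Fernhollow, Briarlake, Ashgrove
Last habitat: Ironridge with 83 animals

Round 1: Ashgrove=7 Briarlake=3 Dunmere=17 Elkhorn=15 Fernhollow=11 Hollowpine=23 Ironridge=7 → close Hollowpine (overflow 16)
  23÷6 = 3 each, +1 to first 5
Round 2: Ashgrove=11 Briarlake=7 Dunmere=21 Elkhorn=19 Fernhollow=15 Ironridge=10 → close Elkhorn (overflow 14)
  19÷5 = 3 each, +1 to first 4
Round 3: Ashgrove=15 Briarlake=11 Dunmere=25 Fernhollow=19 Ironridge=13 → close Dunmere (overflow 14)
  25÷4 = 6 each, +1 to first 1
Round 4: Ashgrove=22 Briarlake=17 Fernhollow=25 Ironridge=19 → close Fernhollow (overflow 19)
  25÷3 = 8 each, +1 to first 1
Round 5: Ashgrove=31 Briarlake=25 Ironridge=27 → close Briarlake (overflow 20)
  25÷2 = 12 each, +1 to first 1
Round 6: Ashgrove=44 Ironridge=39 → close Ashgrove (overflow 31)
  44÷1 = 44 each, +1 to first 0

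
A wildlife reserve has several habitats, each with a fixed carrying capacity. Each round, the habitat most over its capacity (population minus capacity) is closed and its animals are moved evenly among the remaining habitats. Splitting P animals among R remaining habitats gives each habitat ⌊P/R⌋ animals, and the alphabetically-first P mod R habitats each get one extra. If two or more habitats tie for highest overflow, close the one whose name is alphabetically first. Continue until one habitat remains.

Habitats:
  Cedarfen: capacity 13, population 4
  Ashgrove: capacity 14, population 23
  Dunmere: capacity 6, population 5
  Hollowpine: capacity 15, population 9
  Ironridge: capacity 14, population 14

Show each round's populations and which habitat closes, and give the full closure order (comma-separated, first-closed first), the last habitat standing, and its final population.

Closure order: Ashgrove, Dunmere, Ironridge, Hollowpine
Last habitat: Cedarfen with 55 animals

Round 1: Ashgrove=23 Cedarfen=4 Dunmere=5 Hollowpine=9 Ironridge=14 → close Ashgrove (overflow 9)
  23÷4 = 5 each, +1 to first 3
Round 2: Cedarfen=10 Dunmere=11 Hollowpine=15 Ironridge=19 → close Dunmere (overflow 5)
  11÷3 = 3 each, +1 to first 2
Round 3: Cedarfen=14 Hollowpine=19 Ironridge=22 → close Ironridge (overflow 8)
  22÷2 = 11 each, +1 to first 0
Round 4: Cedarfen=25 Hollowpine=30 → close Hollowpine (overflow 15)
  30÷1 = 30 each, +1 to first 0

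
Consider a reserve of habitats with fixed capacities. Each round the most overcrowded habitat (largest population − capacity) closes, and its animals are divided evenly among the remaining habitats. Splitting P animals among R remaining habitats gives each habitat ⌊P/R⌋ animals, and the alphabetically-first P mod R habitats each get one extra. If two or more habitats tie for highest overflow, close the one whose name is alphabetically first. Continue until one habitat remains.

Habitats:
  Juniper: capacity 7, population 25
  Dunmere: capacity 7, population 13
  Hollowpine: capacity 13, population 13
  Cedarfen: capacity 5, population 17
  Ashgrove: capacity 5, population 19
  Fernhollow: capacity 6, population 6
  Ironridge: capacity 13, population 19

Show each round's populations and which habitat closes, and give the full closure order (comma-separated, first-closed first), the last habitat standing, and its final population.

Round 1: Ashgrove=19 Cedarfen=17 Dunmere=13 Fernhollow=6 Hollowpine=13 Ironridge=19 Juniper=25 → close Juniper (overflow 18)
  25÷6 = 4 each, +1 to first 1
Round 2: Ashgrove=24 Cedarfen=21 Dunmere=17 Fernhollow=10 Hollowpine=17 Ironridge=23 → close Ashgrove (overflow 19)
  24÷5 = 4 each, +1 to first 4
Round 3: Cedarfen=26 Dunmere=22 Fernhollow=15 Hollowpine=22 Ironridge=27 → close Cedarfen (overflow 21)
  26÷4 = 6 each, +1 to first 2
Round 4: Dunmere=29 Fernhollow=22 Hollowpine=28 Ironridge=33 → close Dunmere (overflow 22)
  29÷3 = 9 each, +1 to first 2
Round 5: Fernhollow=32 Hollowpine=38 Ironridge=42 → close Ironridge (overflow 29)
  42÷2 = 21 each, +1 to first 0
Round 6: Fernhollow=53 Hollowpine=59 → close Fernhollow (overflow 47)
  53÷1 = 53 each, +1 to first 0

Closure order: Juniper, Ashgrove, Cedarfen, Dunmere, Ironridge, Fernhollow
Last habitat: Hollowpine with 112 animals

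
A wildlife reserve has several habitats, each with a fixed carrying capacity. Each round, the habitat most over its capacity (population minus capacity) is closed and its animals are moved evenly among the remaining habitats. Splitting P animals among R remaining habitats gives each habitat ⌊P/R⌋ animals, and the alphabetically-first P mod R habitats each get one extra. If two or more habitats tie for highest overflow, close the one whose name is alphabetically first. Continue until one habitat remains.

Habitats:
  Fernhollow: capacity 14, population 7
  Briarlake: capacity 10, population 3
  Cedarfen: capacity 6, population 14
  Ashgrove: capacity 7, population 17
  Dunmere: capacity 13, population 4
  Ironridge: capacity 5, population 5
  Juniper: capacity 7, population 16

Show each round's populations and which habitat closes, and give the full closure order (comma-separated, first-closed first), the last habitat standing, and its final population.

Closure order: Ashgrove, Cedarfen, Juniper, Ironridge, Briarlake, Fernhollow
Last habitat: Dunmere with 66 animals

Round 1: Ashgrove=17 Briarlake=3 Cedarfen=14 Dunmere=4 Fernhollow=7 Ironridge=5 Juniper=16 → close Ashgrove (overflow 10)
  17÷6 = 2 each, +1 to first 5
Round 2: Briarlake=6 Cedarfen=17 Dunmere=7 Fernhollow=10 Ironridge=8 Juniper=18 → close Cedarfen (overflow 11)
  17÷5 = 3 each, +1 to first 2
Round 3: Briarlake=10 Dunmere=11 Fernhollow=13 Ironridge=11 Juniper=21 → close Juniper (overflow 14)
  21÷4 = 5 each, +1 to first 1
Round 4: Briarlake=16 Dunmere=16 Fernhollow=18 Ironridge=16 → close Ironridge (overflow 11)
  16÷3 = 5 each, +1 to first 1
Round 5: Briarlake=22 Dunmere=21 Fernhollow=23 → close Briarlake (overflow 12)
  22÷2 = 11 each, +1 to first 0
Round 6: Dunmere=32 Fernhollow=34 → close Fernhollow (overflow 20)
  34÷1 = 34 each, +1 to first 0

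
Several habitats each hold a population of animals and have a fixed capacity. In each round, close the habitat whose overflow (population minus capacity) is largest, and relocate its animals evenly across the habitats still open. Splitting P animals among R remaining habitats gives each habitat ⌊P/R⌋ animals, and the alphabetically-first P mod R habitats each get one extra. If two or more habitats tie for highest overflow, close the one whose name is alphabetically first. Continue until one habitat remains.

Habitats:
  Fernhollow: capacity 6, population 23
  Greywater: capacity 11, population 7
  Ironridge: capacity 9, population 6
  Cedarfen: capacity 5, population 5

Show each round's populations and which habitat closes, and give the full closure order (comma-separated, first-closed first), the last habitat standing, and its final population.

Closure order: Fernhollow, Cedarfen, Greywater
Last habitat: Ironridge with 41 animals

Round 1: Cedarfen=5 Fernhollow=23 Greywater=7 Ironridge=6 → close Fernhollow (overflow 17)
  23÷3 = 7 each, +1 to first 2
Round 2: Cedarfen=13 Greywater=15 Ironridge=13 → close Cedarfen (overflow 8)
  13÷2 = 6 each, +1 to first 1
Round 3: Greywater=22 Ironridge=19 → close Greywater (overflow 11)
  22÷1 = 22 each, +1 to first 0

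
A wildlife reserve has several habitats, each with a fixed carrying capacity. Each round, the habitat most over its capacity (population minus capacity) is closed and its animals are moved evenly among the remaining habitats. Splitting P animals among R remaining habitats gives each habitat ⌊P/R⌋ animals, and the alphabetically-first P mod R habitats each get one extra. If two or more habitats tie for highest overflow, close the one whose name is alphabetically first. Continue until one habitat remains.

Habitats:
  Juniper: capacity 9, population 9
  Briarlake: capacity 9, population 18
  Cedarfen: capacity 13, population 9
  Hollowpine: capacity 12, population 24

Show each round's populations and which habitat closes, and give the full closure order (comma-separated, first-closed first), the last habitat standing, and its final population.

Round 1: Briarlake=18 Cedarfen=9 Hollowpine=24 Juniper=9 → close Hollowpine (overflow 12)
  24÷3 = 8 each, +1 to first 0
Round 2: Briarlake=26 Cedarfen=17 Juniper=17 → close Briarlake (overflow 17)
  26÷2 = 13 each, +1 to first 0
Round 3: Cedarfen=30 Juniper=30 → close Juniper (overflow 21)
  30÷1 = 30 each, +1 to first 0

Closure order: Hollowpine, Briarlake, Juniper
Last habitat: Cedarfen with 60 animals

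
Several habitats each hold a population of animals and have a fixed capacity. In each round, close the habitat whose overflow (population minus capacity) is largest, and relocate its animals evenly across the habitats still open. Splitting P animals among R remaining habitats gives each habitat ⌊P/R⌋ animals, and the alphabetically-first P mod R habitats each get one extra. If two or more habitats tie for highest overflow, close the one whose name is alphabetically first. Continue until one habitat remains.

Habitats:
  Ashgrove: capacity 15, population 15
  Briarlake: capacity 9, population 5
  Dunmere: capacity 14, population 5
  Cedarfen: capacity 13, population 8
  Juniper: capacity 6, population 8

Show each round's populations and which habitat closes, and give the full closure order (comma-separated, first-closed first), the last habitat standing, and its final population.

Closure order: Juniper, Ashgrove, Briarlake, Cedarfen
Last habitat: Dunmere with 41 animals

Round 1: Ashgrove=15 Briarlake=5 Cedarfen=8 Dunmere=5 Juniper=8 → close Juniper (overflow 2)
  8÷4 = 2 each, +1 to first 0
Round 2: Ashgrove=17 Briarlake=7 Cedarfen=10 Dunmere=7 → close Ashgrove (overflow 2)
  17÷3 = 5 each, +1 to first 2
Round 3: Briarlake=13 Cedarfen=16 Dunmere=12 → close Briarlake (overflow 4)
  13÷2 = 6 each, +1 to first 1
Round 4: Cedarfen=23 Dunmere=18 → close Cedarfen (overflow 10)
  23÷1 = 23 each, +1 to first 0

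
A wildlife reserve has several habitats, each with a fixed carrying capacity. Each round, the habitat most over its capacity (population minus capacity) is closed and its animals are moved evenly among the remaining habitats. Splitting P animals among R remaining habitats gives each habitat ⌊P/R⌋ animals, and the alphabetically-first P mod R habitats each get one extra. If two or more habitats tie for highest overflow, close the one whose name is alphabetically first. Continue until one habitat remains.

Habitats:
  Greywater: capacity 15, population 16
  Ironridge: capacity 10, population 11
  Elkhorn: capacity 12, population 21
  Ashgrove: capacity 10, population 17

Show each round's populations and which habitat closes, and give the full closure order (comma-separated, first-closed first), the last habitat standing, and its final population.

Closure order: Elkhorn, Ashgrove, Greywater
Last habitat: Ironridge with 65 animals

Round 1: Ashgrove=17 Elkhorn=21 Greywater=16 Ironridge=11 → close Elkhorn (overflow 9)
  21÷3 = 7 each, +1 to first 0
Round 2: Ashgrove=24 Greywater=23 Ironridge=18 → close Ashgrove (overflow 14)
  24÷2 = 12 each, +1 to first 0
Round 3: Greywater=35 Ironridge=30 → close Greywater (overflow 20)
  35÷1 = 35 each, +1 to first 0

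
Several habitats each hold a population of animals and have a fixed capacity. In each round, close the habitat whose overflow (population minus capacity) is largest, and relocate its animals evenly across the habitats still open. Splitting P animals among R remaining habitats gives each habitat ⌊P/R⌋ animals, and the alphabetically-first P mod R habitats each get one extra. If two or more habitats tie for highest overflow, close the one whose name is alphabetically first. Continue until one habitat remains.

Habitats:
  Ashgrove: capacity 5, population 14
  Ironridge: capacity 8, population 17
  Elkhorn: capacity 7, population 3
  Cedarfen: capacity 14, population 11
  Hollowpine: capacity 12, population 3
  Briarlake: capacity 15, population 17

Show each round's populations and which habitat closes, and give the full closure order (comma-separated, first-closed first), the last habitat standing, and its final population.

Round 1: Ashgrove=14 Briarlake=17 Cedarfen=11 Elkhorn=3 Hollowpine=3 Ironridge=17 → close Ashgrove (overflow 9)
  14÷5 = 2 each, +1 to first 4
Round 2: Briarlake=20 Cedarfen=14 Elkhorn=6 Hollowpine=6 Ironridge=19 → close Ironridge (overflow 11)
  19÷4 = 4 each, +1 to first 3
Round 3: Briarlake=25 Cedarfen=19 Elkhorn=11 Hollowpine=10 → close Briarlake (overflow 10)
  25÷3 = 8 each, +1 to first 1
Round 4: Cedarfen=28 Elkhorn=19 Hollowpine=18 → close Cedarfen (overflow 14)
  28÷2 = 14 each, +1 to first 0
Round 5: Elkhorn=33 Hollowpine=32 → close Elkhorn (overflow 26)
  33÷1 = 33 each, +1 to first 0

Closure order: Ashgrove, Ironridge, Briarlake, Cedarfen, Elkhorn
Last habitat: Hollowpine with 65 animals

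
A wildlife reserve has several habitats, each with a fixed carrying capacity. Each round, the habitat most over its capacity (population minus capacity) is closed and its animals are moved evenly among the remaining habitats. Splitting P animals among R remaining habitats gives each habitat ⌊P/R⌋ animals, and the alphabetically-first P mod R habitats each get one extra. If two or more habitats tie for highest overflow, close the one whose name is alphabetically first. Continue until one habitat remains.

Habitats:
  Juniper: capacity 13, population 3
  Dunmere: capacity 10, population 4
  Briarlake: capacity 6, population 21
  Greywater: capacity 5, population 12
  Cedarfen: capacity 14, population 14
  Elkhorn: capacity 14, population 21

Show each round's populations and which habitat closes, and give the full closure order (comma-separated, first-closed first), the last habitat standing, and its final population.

Closure order: Briarlake, Elkhorn, Greywater, Cedarfen, Dunmere
Last habitat: Juniper with 75 animals

Round 1: Briarlake=21 Cedarfen=14 Dunmere=4 Elkhorn=21 Greywater=12 Juniper=3 → close Briarlake (overflow 15)
  21÷5 = 4 each, +1 to first 1
Round 2: Cedarfen=19 Dunmere=8 Elkhorn=25 Greywater=16 Juniper=7 → close Elkhorn (overflow 11)
  25÷4 = 6 each, +1 to first 1
Round 3: Cedarfen=26 Dunmere=14 Greywater=22 Juniper=13 → close Greywater (overflow 17)
  22÷3 = 7 each, +1 to first 1
Round 4: Cedarfen=34 Dunmere=21 Juniper=20 → close Cedarfen (overflow 20)
  34÷2 = 17 each, +1 to first 0
Round 5: Dunmere=38 Juniper=37 → close Dunmere (overflow 28)
  38÷1 = 38 each, +1 to first 0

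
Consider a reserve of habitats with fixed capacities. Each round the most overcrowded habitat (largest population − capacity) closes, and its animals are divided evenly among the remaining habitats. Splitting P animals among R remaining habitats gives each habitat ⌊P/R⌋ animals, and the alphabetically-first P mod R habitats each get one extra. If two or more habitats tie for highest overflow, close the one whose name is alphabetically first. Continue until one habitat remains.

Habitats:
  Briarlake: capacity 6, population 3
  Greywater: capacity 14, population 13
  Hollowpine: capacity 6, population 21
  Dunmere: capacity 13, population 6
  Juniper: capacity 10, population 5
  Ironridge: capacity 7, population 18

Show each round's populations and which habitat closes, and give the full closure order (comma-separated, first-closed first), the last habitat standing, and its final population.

Round 1: Briarlake=3 Dunmere=6 Greywater=13 Hollowpine=21 Ironridge=18 Juniper=5 → close Hollowpine (overflow 15)
  21÷5 = 4 each, +1 to first 1
Round 2: Briarlake=8 Dunmere=10 Greywater=17 Ironridge=22 Juniper=9 → close Ironridge (overflow 15)
  22÷4 = 5 each, +1 to first 2
Round 3: Briarlake=14 Dunmere=16 Greywater=22 Juniper=14 → close Briarlake (overflow 8)
  14÷3 = 4 each, +1 to first 2
Round 4: Dunmere=21 Greywater=27 Juniper=18 → close Greywater (overflow 13)
  27÷2 = 13 each, +1 to first 1
Round 5: Dunmere=35 Juniper=31 → close Dunmere (overflow 22)
  35÷1 = 35 each, +1 to first 0

Closure order: Hollowpine, Ironridge, Briarlake, Greywater, Dunmere
Last habitat: Juniper with 66 animals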